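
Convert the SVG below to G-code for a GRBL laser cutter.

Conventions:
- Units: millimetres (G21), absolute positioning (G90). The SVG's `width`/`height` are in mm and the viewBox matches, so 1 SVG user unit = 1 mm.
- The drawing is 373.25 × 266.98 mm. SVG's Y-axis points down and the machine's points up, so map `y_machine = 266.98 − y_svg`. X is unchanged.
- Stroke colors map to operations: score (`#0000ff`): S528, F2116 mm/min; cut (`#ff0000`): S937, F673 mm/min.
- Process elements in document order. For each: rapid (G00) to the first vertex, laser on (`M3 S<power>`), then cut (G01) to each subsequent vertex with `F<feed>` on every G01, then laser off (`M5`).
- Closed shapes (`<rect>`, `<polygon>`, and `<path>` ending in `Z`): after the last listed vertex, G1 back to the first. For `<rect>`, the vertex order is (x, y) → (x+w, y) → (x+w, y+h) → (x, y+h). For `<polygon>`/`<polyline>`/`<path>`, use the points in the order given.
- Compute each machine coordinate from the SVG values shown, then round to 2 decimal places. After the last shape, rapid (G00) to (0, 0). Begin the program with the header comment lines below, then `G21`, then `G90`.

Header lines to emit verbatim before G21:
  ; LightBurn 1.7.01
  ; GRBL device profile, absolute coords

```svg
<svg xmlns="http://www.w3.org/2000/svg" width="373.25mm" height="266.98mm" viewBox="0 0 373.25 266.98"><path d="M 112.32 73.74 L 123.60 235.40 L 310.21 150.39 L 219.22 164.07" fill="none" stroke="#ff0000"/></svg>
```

Since the viewBox matches the mm dimensions, user units are millimetres directly. The only transform is the Y-flip y_m = 266.98 − y_svg.

Shape 1 is a open polyline drawn with `<path>`. Its stroke #ff0000 means cut at S937, F673. After flipping Y the toolpath is (112.32,193.24) → (123.60,31.58) → (310.21,116.59) → (219.22,102.91).

; LightBurn 1.7.01
; GRBL device profile, absolute coords
G21
G90
G00 X112.32 Y193.24
M3 S937
G01 X123.60 Y31.58 F673
G01 X310.21 Y116.59 F673
G01 X219.22 Y102.91 F673
M5
G00 X0.00 Y0.00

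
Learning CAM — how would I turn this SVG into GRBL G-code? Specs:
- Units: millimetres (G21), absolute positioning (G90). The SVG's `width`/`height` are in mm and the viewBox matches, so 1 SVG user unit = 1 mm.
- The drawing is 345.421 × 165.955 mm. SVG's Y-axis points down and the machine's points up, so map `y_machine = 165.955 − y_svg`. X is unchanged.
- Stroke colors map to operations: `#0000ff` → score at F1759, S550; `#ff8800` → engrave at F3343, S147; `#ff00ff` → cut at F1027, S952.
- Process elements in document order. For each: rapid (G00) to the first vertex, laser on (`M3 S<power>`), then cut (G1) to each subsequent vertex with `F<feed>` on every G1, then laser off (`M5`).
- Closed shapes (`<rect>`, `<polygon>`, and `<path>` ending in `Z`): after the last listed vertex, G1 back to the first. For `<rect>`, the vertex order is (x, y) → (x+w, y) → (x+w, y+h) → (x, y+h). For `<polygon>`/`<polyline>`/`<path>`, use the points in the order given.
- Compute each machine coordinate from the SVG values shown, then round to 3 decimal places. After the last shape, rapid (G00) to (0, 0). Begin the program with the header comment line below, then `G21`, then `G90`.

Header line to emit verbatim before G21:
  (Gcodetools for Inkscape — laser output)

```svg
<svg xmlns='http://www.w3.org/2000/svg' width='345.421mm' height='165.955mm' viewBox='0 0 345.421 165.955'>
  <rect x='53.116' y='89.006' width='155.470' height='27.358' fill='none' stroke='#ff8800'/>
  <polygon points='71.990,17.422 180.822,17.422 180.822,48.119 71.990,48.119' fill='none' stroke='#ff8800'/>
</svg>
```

1 u = 1 mm; y_m = 165.955 − y.

[1] `<rect>` rectangle, #ff8800→engrave S147 F3343: (53.116,76.949) → (208.586,76.949) → (208.586,49.591) → (53.116,49.591) → (53.116,76.949) (closed)

[2] `<polygon>` rectangle, #ff8800→engrave S147 F3343: (71.990,148.533) → (180.822,148.533) → (180.822,117.836) → (71.990,117.836) → (71.990,148.533) (closed)

(Gcodetools for Inkscape — laser output)
G21
G90
G00 X53.116 Y76.949
M3 S147
G1 X208.586 Y76.949 F3343
G1 X208.586 Y49.591 F3343
G1 X53.116 Y49.591 F3343
G1 X53.116 Y76.949 F3343
M5
G00 X71.990 Y148.533
M3 S147
G1 X180.822 Y148.533 F3343
G1 X180.822 Y117.836 F3343
G1 X71.990 Y117.836 F3343
G1 X71.990 Y148.533 F3343
M5
G00 X0.000 Y0.000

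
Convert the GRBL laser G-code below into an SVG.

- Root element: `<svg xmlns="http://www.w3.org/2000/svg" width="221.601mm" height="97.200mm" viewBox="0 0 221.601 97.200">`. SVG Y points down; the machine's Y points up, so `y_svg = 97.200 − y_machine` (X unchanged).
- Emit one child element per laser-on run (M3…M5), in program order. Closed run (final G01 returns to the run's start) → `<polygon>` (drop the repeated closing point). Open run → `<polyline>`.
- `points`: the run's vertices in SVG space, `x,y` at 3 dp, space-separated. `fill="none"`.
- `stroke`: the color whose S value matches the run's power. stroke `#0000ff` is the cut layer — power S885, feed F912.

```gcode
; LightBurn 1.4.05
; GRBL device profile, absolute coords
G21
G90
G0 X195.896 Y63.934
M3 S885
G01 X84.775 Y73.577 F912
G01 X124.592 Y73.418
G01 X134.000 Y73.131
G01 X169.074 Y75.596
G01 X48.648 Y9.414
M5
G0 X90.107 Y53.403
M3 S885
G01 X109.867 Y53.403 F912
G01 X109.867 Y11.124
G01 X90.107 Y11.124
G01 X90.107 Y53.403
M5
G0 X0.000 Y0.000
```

y_svg = 97.200 − y_m. Every run uses S885, so all elements get stroke `#0000ff` (cut).

[1] open run; points: 195.896,33.266 84.775,23.623 124.592,23.782 134.000,24.069 169.074,21.604 48.648,87.786

[2] closed run; points: 90.107,43.797 109.867,43.797 109.867,86.076 90.107,86.076

<svg xmlns="http://www.w3.org/2000/svg" width="221.601mm" height="97.200mm" viewBox="0 0 221.601 97.200">
  <polyline points="195.896,33.266 84.775,23.623 124.592,23.782 134.000,24.069 169.074,21.604 48.648,87.786" fill="none" stroke="#0000ff"/>
  <polygon points="90.107,43.797 109.867,43.797 109.867,86.076 90.107,86.076" fill="none" stroke="#0000ff"/>
</svg>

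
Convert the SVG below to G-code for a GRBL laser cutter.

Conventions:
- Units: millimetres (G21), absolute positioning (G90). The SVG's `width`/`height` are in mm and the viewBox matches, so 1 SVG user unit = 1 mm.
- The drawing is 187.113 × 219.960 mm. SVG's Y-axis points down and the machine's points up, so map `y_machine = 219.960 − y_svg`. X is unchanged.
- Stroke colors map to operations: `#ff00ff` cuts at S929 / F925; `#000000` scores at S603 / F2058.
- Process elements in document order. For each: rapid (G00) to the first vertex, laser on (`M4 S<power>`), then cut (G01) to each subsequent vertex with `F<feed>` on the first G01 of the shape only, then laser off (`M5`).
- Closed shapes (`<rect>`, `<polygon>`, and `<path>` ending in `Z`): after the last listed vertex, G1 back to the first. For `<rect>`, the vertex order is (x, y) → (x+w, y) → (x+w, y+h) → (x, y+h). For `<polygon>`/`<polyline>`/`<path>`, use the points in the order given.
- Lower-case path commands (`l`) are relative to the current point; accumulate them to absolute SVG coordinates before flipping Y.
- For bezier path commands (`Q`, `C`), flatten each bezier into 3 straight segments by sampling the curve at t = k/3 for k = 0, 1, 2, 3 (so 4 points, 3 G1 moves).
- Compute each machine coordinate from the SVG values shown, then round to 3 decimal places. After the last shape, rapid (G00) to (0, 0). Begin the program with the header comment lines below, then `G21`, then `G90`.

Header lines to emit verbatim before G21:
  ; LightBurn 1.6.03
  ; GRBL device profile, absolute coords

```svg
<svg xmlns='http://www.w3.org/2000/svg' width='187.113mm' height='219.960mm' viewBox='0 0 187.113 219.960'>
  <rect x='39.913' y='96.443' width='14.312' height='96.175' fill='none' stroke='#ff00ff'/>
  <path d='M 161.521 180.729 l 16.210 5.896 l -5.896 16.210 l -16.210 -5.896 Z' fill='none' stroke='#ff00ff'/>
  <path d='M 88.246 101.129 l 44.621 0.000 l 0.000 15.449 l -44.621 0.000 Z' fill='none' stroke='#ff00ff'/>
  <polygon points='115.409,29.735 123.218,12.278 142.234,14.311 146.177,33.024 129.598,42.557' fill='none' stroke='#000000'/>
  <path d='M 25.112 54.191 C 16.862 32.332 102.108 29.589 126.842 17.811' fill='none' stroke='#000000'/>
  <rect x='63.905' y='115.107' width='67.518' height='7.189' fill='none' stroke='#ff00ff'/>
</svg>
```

1 u = 1 mm; y_m = 219.960 − y.

[1] `<rect>` rectangle, #ff00ff→cut S929 F925: (39.913,123.517) → (54.225,123.517) → (54.225,27.342) → (39.913,27.342) → (39.913,123.517) (closed)

[2] `<path>` regular polygon, #ff00ff→cut S929 F925: (161.521,39.231) → (177.731,33.335) → (171.835,17.125) → (155.625,23.021) → (161.521,39.231) (closed)

[3] `<path>` rectangle, #ff00ff→cut S929 F925: (88.246,118.831) → (132.867,118.831) → (132.867,103.382) → (88.246,103.382) → (88.246,118.831) (closed)

[4] `<polygon>` regular polygon, #000000→score S603 F2058: (115.409,190.225) → (123.218,207.682) → (142.234,205.649) → (146.177,186.936) → (129.598,177.403) → (115.409,190.225) (closed)

[5] `<path>` cubic bezier, #000000→score S603 F2058: (25.112,165.769) → (42.323,182.299) → (87.641,192.340) → (126.842,202.149)

[6] `<rect>` rectangle, #ff00ff→cut S929 F925: (63.905,104.853) → (131.423,104.853) → (131.423,97.664) → (63.905,97.664) → (63.905,104.853) (closed)

; LightBurn 1.6.03
; GRBL device profile, absolute coords
G21
G90
G00 X39.913 Y123.517
M4 S929
G01 X54.225 Y123.517 F925
G01 X54.225 Y27.342
G01 X39.913 Y27.342
G01 X39.913 Y123.517
M5
G00 X161.521 Y39.231
M4 S929
G01 X177.731 Y33.335 F925
G01 X171.835 Y17.125
G01 X155.625 Y23.021
G01 X161.521 Y39.231
M5
G00 X88.246 Y118.831
M4 S929
G01 X132.867 Y118.831 F925
G01 X132.867 Y103.382
G01 X88.246 Y103.382
G01 X88.246 Y118.831
M5
G00 X115.409 Y190.225
M4 S603
G01 X123.218 Y207.682 F2058
G01 X142.234 Y205.649
G01 X146.177 Y186.936
G01 X129.598 Y177.403
G01 X115.409 Y190.225
M5
G00 X25.112 Y165.769
M4 S603
G01 X42.323 Y182.299 F2058
G01 X87.641 Y192.340
G01 X126.842 Y202.149
M5
G00 X63.905 Y104.853
M4 S929
G01 X131.423 Y104.853 F925
G01 X131.423 Y97.664
G01 X63.905 Y97.664
G01 X63.905 Y104.853
M5
G00 X0.000 Y0.000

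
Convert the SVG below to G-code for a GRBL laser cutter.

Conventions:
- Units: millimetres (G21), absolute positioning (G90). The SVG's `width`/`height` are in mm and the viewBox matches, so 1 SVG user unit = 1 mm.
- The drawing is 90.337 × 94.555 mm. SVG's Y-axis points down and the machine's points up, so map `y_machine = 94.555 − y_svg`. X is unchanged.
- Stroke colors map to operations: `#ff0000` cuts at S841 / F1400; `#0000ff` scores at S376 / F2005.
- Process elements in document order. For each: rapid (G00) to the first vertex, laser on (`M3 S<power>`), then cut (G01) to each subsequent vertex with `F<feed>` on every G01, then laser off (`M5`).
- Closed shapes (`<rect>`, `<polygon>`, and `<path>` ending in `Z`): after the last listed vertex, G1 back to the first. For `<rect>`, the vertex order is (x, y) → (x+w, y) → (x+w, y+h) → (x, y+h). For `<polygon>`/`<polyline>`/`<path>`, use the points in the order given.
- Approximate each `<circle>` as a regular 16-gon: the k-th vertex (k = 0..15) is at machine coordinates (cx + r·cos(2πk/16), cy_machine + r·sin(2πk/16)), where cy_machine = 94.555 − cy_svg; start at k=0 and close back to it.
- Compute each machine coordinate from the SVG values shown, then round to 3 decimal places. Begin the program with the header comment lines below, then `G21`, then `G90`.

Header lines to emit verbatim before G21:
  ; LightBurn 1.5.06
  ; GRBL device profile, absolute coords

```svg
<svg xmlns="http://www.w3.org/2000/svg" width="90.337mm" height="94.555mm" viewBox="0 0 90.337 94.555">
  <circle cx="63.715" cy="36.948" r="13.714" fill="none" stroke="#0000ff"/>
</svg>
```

Since the viewBox matches the mm dimensions, user units are millimetres directly. The only transform is the Y-flip y_m = 94.555 − y_svg.

Shape 1 is a circle drawn with `<circle>`. Its stroke #0000ff means score at S376, F2005. After flipping Y the toolpath is (77.429,57.607) → (76.385,62.855) → (73.412,67.304) → (68.963,70.277) → (63.715,71.321) → (58.467,70.277) → (54.018,67.304) → (51.045,62.855) → (50.001,57.607) → (51.045,52.359) → (54.018,47.910) → (58.467,44.937) → (63.715,43.893) → (68.963,44.937) → (73.412,47.910) → (76.385,52.359) → (77.429,57.607), returning to the start.

; LightBurn 1.5.06
; GRBL device profile, absolute coords
G21
G90
G00 X77.429 Y57.607
M3 S376
G01 X76.385 Y62.855 F2005
G01 X73.412 Y67.304 F2005
G01 X68.963 Y70.277 F2005
G01 X63.715 Y71.321 F2005
G01 X58.467 Y70.277 F2005
G01 X54.018 Y67.304 F2005
G01 X51.045 Y62.855 F2005
G01 X50.001 Y57.607 F2005
G01 X51.045 Y52.359 F2005
G01 X54.018 Y47.910 F2005
G01 X58.467 Y44.937 F2005
G01 X63.715 Y43.893 F2005
G01 X68.963 Y44.937 F2005
G01 X73.412 Y47.910 F2005
G01 X76.385 Y52.359 F2005
G01 X77.429 Y57.607 F2005
M5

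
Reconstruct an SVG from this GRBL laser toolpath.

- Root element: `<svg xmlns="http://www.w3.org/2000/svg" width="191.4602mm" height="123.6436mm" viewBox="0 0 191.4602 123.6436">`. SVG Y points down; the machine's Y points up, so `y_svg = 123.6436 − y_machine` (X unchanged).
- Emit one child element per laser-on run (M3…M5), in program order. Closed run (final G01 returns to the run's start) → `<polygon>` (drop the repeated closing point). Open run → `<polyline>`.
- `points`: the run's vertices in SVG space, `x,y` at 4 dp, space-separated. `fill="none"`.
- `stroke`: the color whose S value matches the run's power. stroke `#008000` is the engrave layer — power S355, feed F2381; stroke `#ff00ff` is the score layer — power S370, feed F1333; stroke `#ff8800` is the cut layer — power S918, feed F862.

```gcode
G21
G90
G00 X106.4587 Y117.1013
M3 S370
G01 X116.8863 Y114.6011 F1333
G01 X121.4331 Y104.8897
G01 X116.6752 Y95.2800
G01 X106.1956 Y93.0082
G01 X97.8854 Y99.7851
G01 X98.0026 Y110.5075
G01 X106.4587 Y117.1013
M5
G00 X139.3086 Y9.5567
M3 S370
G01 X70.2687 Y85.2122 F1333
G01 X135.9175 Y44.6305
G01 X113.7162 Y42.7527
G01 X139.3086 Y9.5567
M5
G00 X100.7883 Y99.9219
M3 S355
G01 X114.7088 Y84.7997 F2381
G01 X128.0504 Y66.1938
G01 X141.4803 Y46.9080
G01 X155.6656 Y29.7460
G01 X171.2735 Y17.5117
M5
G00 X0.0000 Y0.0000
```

<svg xmlns="http://www.w3.org/2000/svg" width="191.4602mm" height="123.6436mm" viewBox="0 0 191.4602 123.6436">
  <polygon points="106.4587,6.5423 116.8863,9.0425 121.4331,18.7539 116.6752,28.3636 106.1956,30.6354 97.8854,23.8585 98.0026,13.1361" fill="none" stroke="#ff00ff"/>
  <polygon points="139.3086,114.0869 70.2687,38.4314 135.9175,79.0131 113.7162,80.8909" fill="none" stroke="#ff00ff"/>
  <polyline points="100.7883,23.7217 114.7088,38.8439 128.0504,57.4498 141.4803,76.7356 155.6656,93.8976 171.2735,106.1319" fill="none" stroke="#008000"/>
</svg>

Each laser-on run becomes one SVG element. Flip Y back into SVG space with y_svg = 123.6436 − y_machine.

Run 1: the run's S370 means `#ff00ff` (score). The run returns to its start, so emit a `<polygon>` with points (Y-flipped): 106.4587,6.5423 116.8863,9.0425 121.4331,18.7539 116.6752,28.3636 106.1956,30.6354 97.8854,23.8585 98.0026,13.1361.

Run 2: power S370 maps to stroke `#ff00ff` (score). The run returns to its start, so emit a `<polygon>` with points (Y-flipped): 139.3086,114.0869 70.2687,38.4314 135.9175,79.0131 113.7162,80.8909.

Run 3: S355 ⇒ engrave layer `#008000`. The run is open, so emit a `<polyline>` with points (Y-flipped): 100.7883,23.7217 114.7088,38.8439 128.0504,57.4498 141.4803,76.7356 155.6656,93.8976 171.2735,106.1319.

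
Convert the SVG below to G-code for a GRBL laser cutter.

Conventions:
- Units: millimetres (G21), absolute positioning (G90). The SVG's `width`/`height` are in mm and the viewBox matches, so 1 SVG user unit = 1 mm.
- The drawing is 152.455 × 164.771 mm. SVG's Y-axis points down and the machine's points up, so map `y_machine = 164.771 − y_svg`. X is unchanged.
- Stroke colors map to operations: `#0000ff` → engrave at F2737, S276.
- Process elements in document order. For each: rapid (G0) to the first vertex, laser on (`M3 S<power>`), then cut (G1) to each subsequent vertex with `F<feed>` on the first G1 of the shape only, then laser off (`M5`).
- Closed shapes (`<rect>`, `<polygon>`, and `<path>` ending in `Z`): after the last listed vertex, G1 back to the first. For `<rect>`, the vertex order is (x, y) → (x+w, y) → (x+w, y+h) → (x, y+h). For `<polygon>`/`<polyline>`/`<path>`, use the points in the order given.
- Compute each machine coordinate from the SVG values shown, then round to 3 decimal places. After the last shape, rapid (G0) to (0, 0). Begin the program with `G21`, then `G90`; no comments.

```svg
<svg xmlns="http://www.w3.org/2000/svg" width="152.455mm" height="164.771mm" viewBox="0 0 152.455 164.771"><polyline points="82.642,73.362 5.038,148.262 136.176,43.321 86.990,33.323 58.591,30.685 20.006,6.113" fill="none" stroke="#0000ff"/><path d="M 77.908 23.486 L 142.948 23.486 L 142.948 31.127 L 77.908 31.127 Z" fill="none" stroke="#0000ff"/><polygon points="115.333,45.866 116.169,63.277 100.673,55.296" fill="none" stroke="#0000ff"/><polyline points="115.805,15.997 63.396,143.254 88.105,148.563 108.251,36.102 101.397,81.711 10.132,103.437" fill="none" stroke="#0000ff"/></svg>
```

G21
G90
G0 X82.642 Y91.409
M3 S276
G1 X5.038 Y16.509 F2737
G1 X136.176 Y121.450
G1 X86.990 Y131.448
G1 X58.591 Y134.086
G1 X20.006 Y158.658
M5
G0 X77.908 Y141.285
M3 S276
G1 X142.948 Y141.285 F2737
G1 X142.948 Y133.644
G1 X77.908 Y133.644
G1 X77.908 Y141.285
M5
G0 X115.333 Y118.905
M3 S276
G1 X116.169 Y101.494 F2737
G1 X100.673 Y109.475
G1 X115.333 Y118.905
M5
G0 X115.805 Y148.774
M3 S276
G1 X63.396 Y21.517 F2737
G1 X88.105 Y16.208
G1 X108.251 Y128.669
G1 X101.397 Y83.060
G1 X10.132 Y61.334
M5
G0 X0.000 Y0.000

Since the viewBox matches the mm dimensions, user units are millimetres directly. The only transform is the Y-flip y_m = 164.771 − y_svg.

Shape 1 is a open polyline drawn with `<polyline>`. Its stroke #0000ff means engrave at S276, F2737. After flipping Y the toolpath is (82.642,91.409) → (5.038,16.509) → (136.176,121.450) → (86.990,131.448) → (58.591,134.086) → (20.006,158.658).

Shape 2 is a rectangle drawn with `<path>`. Its stroke #0000ff means engrave at S276, F2737. After flipping Y the toolpath is (77.908,141.285) → (142.948,141.285) → (142.948,133.644) → (77.908,133.644) → (77.908,141.285), returning to the start.

Shape 3 is a regular polygon drawn with `<polygon>`. Its stroke #0000ff means engrave at S276, F2737. After flipping Y the toolpath is (115.333,118.905) → (116.169,101.494) → (100.673,109.475) → (115.333,118.905), returning to the start.

Shape 4 is a open polyline drawn with `<polyline>`. Its stroke #0000ff means engrave at S276, F2737. After flipping Y the toolpath is (115.805,148.774) → (63.396,21.517) → (88.105,16.208) → (108.251,128.669) → (101.397,83.060) → (10.132,61.334).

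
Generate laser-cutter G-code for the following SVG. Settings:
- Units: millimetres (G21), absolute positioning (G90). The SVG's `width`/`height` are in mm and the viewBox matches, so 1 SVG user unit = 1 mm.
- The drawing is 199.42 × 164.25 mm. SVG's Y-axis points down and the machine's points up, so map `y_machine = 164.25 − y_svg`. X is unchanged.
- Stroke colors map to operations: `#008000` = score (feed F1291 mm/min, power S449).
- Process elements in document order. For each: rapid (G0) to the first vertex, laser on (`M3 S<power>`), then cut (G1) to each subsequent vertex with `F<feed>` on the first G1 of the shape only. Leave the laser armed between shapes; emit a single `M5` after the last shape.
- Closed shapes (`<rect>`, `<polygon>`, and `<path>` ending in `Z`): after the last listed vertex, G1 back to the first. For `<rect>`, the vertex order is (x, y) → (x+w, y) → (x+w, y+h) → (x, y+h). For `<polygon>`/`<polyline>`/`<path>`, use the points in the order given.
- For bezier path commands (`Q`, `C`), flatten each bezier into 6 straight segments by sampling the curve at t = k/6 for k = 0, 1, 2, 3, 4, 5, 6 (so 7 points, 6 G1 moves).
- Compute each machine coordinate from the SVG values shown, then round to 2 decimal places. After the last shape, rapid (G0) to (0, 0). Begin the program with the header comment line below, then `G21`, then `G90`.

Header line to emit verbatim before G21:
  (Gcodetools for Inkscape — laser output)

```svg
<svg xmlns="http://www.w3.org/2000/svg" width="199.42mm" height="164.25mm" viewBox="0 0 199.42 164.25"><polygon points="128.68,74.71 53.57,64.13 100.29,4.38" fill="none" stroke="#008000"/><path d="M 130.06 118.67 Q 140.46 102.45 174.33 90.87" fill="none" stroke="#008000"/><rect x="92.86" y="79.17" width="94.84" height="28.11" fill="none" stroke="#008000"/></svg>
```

1 u = 1 mm; y_m = 164.25 − y.

[1] `<polygon>` regular polygon, #008000→score S449 F1291: (128.68,89.54) → (53.57,100.12) → (100.29,159.87) → (128.68,89.54) (closed)

[2] `<path>` quadratic bezier, #008000→score S449 F1291: (130.06,45.58) → (134.18,50.86) → (139.60,55.88) → (146.33,60.64) → (154.36,65.14) → (163.69,69.39) → (174.33,73.38)

[3] `<rect>` rectangle, #008000→score S449 F1291: (92.86,85.08) → (187.70,85.08) → (187.70,56.97) → (92.86,56.97) → (92.86,85.08) (closed)

(Gcodetools for Inkscape — laser output)
G21
G90
G0 X128.68 Y89.54
M3 S449
G1 X53.57 Y100.12 F1291
G1 X100.29 Y159.87
G1 X128.68 Y89.54
G0 X130.06 Y45.58
M3 S449
G1 X134.18 Y50.86 F1291
G1 X139.60 Y55.88
G1 X146.33 Y60.64
G1 X154.36 Y65.14
G1 X163.69 Y69.39
G1 X174.33 Y73.38
G0 X92.86 Y85.08
M3 S449
G1 X187.70 Y85.08 F1291
G1 X187.70 Y56.97
G1 X92.86 Y56.97
G1 X92.86 Y85.08
M5
G0 X0.00 Y0.00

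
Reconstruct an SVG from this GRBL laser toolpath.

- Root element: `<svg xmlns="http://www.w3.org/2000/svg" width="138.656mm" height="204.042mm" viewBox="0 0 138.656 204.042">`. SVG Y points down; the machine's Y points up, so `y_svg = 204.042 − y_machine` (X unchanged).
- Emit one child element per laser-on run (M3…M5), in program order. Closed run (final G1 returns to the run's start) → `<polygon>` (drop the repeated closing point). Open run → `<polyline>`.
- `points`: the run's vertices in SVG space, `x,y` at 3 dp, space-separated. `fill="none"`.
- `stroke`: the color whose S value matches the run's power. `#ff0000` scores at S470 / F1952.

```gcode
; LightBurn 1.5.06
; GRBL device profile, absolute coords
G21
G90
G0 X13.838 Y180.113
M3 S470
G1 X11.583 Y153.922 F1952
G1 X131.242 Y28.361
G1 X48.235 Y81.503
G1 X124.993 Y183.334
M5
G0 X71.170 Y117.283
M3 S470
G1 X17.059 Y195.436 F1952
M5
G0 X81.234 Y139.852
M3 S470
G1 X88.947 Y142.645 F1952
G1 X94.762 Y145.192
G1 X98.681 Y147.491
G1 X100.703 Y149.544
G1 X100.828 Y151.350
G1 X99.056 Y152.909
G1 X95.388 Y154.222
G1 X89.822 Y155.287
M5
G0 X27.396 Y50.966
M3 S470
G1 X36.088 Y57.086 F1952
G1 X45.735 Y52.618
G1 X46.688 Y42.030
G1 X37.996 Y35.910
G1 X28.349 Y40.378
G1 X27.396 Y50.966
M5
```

<svg xmlns="http://www.w3.org/2000/svg" width="138.656mm" height="204.042mm" viewBox="0 0 138.656 204.042">
  <polyline points="13.838,23.929 11.583,50.120 131.242,175.681 48.235,122.539 124.993,20.708" fill="none" stroke="#ff0000"/>
  <polyline points="71.170,86.759 17.059,8.606" fill="none" stroke="#ff0000"/>
  <polyline points="81.234,64.190 88.947,61.397 94.762,58.850 98.681,56.551 100.703,54.498 100.828,52.692 99.056,51.133 95.388,49.820 89.822,48.755" fill="none" stroke="#ff0000"/>
  <polygon points="27.396,153.076 36.088,146.956 45.735,151.424 46.688,162.012 37.996,168.132 28.349,163.664" fill="none" stroke="#ff0000"/>
</svg>

Each laser-on run becomes one SVG element. Flip Y back into SVG space with y_svg = 204.042 − y_machine. Every run uses S470, so all elements get stroke `#ff0000` (score).

Run 1: The run is open, so emit a `<polyline>` with points (Y-flipped): 13.838,23.929 11.583,50.120 131.242,175.681 48.235,122.539 124.993,20.708.

Run 2: The run is open, so emit a `<polyline>` with points (Y-flipped): 71.170,86.759 17.059,8.606.

Run 3: The run is open, so emit a `<polyline>` with points (Y-flipped): 81.234,64.190 88.947,61.397 94.762,58.850 98.681,56.551 100.703,54.498 100.828,52.692 99.056,51.133 95.388,49.820 89.822,48.755.

Run 4: The run returns to its start, so emit a `<polygon>` with points (Y-flipped): 27.396,153.076 36.088,146.956 45.735,151.424 46.688,162.012 37.996,168.132 28.349,163.664.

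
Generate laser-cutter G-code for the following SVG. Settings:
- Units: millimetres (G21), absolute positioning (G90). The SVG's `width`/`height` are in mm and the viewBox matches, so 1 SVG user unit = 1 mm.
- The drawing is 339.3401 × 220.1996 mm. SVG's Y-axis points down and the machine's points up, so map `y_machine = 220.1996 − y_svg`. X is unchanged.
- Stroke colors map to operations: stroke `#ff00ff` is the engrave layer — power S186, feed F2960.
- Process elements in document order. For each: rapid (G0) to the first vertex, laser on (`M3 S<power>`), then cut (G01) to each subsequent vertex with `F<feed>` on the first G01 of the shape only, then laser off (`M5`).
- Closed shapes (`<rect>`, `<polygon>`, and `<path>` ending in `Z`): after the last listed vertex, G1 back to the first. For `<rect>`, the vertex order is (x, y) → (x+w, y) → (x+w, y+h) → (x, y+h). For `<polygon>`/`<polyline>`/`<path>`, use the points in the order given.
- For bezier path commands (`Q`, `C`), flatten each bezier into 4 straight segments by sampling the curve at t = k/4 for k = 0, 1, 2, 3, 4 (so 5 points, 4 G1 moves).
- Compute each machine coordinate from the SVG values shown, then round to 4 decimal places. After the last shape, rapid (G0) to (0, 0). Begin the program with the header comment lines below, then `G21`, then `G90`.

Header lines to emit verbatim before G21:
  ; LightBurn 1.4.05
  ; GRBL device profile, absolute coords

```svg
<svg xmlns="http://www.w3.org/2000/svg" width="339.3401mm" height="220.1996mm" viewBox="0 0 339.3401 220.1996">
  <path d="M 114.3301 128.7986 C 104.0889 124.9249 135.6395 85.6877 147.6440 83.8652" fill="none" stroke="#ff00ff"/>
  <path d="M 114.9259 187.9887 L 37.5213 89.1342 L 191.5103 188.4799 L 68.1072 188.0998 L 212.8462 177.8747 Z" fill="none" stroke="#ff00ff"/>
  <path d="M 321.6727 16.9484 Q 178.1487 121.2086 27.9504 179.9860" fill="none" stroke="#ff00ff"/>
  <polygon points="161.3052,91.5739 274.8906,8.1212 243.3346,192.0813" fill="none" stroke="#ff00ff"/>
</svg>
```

1 u = 1 mm; y_m = 220.1996 − y.

[1] `<path>` cubic bezier, #ff00ff→engrave S186 F2960: (114.3301,91.4010) → (113.5268,99.7998) → (122.6449,114.6369) → (135.9341,129.0894) → (147.6440,136.3344)

[2] `<path>` closed polygon, #ff00ff→engrave S186 F2960: (114.9259,32.2109) → (37.5213,131.0654) → (191.5103,31.7197) → (68.1072,32.0998) → (212.8462,42.3249) → (114.9259,32.2109) (closed)

[3] `<path>` quadratic bezier, #ff00ff→engrave S186 F2960: (321.6727,203.2512) → (249.4936,153.9638) → (176.4801,110.3617) → (102.6324,72.4450) → (27.9504,40.2136)

[4] `<polygon>` closed polygon, #ff00ff→engrave S186 F2960: (161.3052,128.6257) → (274.8906,212.0784) → (243.3346,28.1183) → (161.3052,128.6257) (closed)

; LightBurn 1.4.05
; GRBL device profile, absolute coords
G21
G90
G0 X114.3301 Y91.4010
M3 S186
G01 X113.5268 Y99.7998 F2960
G01 X122.6449 Y114.6369
G01 X135.9341 Y129.0894
G01 X147.6440 Y136.3344
M5
G0 X114.9259 Y32.2109
M3 S186
G01 X37.5213 Y131.0654 F2960
G01 X191.5103 Y31.7197
G01 X68.1072 Y32.0998
G01 X212.8462 Y42.3249
G01 X114.9259 Y32.2109
M5
G0 X321.6727 Y203.2512
M3 S186
G01 X249.4936 Y153.9638 F2960
G01 X176.4801 Y110.3617
G01 X102.6324 Y72.4450
G01 X27.9504 Y40.2136
M5
G0 X161.3052 Y128.6257
M3 S186
G01 X274.8906 Y212.0784 F2960
G01 X243.3346 Y28.1183
G01 X161.3052 Y128.6257
M5
G0 X0.0000 Y0.0000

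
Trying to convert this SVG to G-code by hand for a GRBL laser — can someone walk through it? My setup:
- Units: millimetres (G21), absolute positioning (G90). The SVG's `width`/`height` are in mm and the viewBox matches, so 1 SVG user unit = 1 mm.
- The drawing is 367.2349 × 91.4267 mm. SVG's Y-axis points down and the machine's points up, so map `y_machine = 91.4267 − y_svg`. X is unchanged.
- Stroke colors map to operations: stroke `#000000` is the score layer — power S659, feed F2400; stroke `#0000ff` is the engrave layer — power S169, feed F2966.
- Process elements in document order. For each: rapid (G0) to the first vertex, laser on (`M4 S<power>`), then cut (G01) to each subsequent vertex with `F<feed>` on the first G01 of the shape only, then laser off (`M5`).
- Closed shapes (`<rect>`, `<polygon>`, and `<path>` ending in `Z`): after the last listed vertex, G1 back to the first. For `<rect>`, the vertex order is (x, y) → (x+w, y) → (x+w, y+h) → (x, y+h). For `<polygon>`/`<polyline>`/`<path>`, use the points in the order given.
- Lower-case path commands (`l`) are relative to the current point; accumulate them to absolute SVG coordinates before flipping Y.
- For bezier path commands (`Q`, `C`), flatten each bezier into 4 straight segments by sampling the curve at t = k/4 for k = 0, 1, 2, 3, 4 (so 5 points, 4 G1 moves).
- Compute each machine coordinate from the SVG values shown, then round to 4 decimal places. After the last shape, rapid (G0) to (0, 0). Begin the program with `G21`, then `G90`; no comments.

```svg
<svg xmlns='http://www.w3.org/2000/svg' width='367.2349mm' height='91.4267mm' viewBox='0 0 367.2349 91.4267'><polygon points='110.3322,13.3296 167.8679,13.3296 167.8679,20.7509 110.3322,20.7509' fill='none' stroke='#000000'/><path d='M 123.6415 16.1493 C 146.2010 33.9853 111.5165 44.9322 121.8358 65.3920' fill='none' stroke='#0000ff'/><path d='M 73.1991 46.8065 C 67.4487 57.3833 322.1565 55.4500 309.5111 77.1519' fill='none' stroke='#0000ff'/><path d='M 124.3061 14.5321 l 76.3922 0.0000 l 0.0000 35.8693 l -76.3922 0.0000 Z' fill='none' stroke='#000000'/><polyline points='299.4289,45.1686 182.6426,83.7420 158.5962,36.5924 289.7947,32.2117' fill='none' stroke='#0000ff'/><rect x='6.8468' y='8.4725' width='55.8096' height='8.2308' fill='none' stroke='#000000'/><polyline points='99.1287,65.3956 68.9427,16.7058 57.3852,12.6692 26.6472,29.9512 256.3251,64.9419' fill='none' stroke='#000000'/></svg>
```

G21
G90
G0 X110.3322 Y78.0971
M4 S659
G01 X167.8679 Y78.0971 F2400
G01 X167.8679 Y70.6758
G01 X110.3322 Y70.6758
G01 X110.3322 Y78.0971
M5
G0 X123.6415 Y75.2774
M4 S169
G01 X131.4255 Y62.9358 F2966
G01 X127.3287 Y51.6400
G01 X120.9369 Y39.8522
G01 X121.8358 Y26.0347
M5
G0 X73.1991 Y44.6202
M4 S169
G01 X109.4752 Y38.4685 F2966
G01 X193.9407 Y33.6194
G01 X277.1135 Y26.6844
G01 X309.5111 Y14.2748
M5
G0 X124.3061 Y76.8946
M4 S659
G01 X200.6983 Y76.8946 F2400
G01 X200.6983 Y41.0253
G01 X124.3061 Y41.0253
G01 X124.3061 Y76.8946
M5
G0 X299.4289 Y46.2581
M4 S169
G01 X182.6426 Y7.6847 F2966
G01 X158.5962 Y54.8343
G01 X289.7947 Y59.2150
M5
G0 X6.8468 Y82.9542
M4 S659
G01 X62.6564 Y82.9542 F2400
G01 X62.6564 Y74.7234
G01 X6.8468 Y74.7234
G01 X6.8468 Y82.9542
M5
G0 X99.1287 Y26.0311
M4 S659
G01 X68.9427 Y74.7209 F2400
G01 X57.3852 Y78.7575
G01 X26.6472 Y61.4755
G01 X256.3251 Y26.4848
M5
G0 X0.0000 Y0.0000

viewBox `0 0 367.2349 91.4267` with mm width/height → 1 unit = 1 mm. Flip: y_m = 91.4267 − y_svg.

**Shape 1** — `<polygon>` rectangle, stroke `#000000` → score (S659, F2400). Machine vertices: (110.3322,78.0971) → (167.8679,78.0971) → (167.8679,70.6758) → (110.3322,70.6758) → (110.3322,78.0971). Closed: final G1 returns to the first vertex.

**Shape 2** — `<path>` cubic bezier, stroke `#0000ff` → engrave (S169, F2966). Control points (SVG): P0=(123.6415,16.1493), P1=(146.2010,33.9853), P2=(111.5165,44.9322), P3=(121.8358,65.3920); sampled at t=k/4. Machine vertices: (123.6415,75.2774) → (131.4255,62.9358) → (127.3287,51.6400) → (120.9369,39.8522) → (121.8358,26.0347). Open path.

**Shape 3** — `<path>` cubic bezier, stroke `#0000ff` → engrave (S169, F2966). Control points (SVG): P0=(73.1991,46.8065), P1=(67.4487,57.3833), P2=(322.1565,55.4500), P3=(309.5111,77.1519); sampled at t=k/4. Machine vertices: (73.1991,44.6202) → (109.4752,38.4685) → (193.9407,33.6194) → (277.1135,26.6844) → (309.5111,14.2748). Open path.

**Shape 4** — `<path>` rectangle, stroke `#000000` → score (S659, F2400). Machine vertices: (124.3061,76.8946) → (200.6983,76.8946) → (200.6983,41.0253) → (124.3061,41.0253) → (124.3061,76.8946). Closed: final G1 returns to the first vertex.

**Shape 5** — `<polyline>` open polyline, stroke `#0000ff` → engrave (S169, F2966). Machine vertices: (299.4289,46.2581) → (182.6426,7.6847) → (158.5962,54.8343) → (289.7947,59.2150). Open path.

**Shape 6** — `<rect>` rectangle, stroke `#000000` → score (S659, F2400). Machine vertices: (6.8468,82.9542) → (62.6564,82.9542) → (62.6564,74.7234) → (6.8468,74.7234) → (6.8468,82.9542). Closed: final G1 returns to the first vertex.

**Shape 7** — `<polyline>` open polyline, stroke `#000000` → score (S659, F2400). Machine vertices: (99.1287,26.0311) → (68.9427,74.7209) → (57.3852,78.7575) → (26.6472,61.4755) → (256.3251,26.4848). Open path.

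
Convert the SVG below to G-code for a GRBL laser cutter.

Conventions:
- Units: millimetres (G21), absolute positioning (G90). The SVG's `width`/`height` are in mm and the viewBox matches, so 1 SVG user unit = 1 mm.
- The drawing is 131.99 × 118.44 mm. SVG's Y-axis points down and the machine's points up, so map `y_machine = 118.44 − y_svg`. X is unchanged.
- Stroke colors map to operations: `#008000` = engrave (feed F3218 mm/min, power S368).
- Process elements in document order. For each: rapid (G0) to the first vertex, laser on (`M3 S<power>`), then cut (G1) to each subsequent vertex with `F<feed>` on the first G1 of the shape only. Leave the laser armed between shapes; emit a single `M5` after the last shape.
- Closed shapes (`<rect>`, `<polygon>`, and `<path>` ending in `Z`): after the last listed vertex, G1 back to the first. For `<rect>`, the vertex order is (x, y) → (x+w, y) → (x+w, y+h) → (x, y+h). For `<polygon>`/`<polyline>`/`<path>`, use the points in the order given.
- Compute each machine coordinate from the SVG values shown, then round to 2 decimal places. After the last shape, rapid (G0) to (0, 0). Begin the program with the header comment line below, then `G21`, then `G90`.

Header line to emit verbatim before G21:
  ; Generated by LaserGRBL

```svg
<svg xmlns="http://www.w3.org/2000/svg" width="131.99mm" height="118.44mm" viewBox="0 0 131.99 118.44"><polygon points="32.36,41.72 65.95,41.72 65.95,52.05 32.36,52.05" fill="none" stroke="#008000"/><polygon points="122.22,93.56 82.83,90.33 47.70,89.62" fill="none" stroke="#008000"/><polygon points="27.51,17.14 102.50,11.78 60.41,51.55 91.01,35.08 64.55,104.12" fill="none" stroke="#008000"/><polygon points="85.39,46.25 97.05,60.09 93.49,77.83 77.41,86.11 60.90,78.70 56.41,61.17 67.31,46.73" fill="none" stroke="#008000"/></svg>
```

; Generated by LaserGRBL
G21
G90
G0 X32.36 Y76.72
M3 S368
G1 X65.95 Y76.72 F3218
G1 X65.95 Y66.39
G1 X32.36 Y66.39
G1 X32.36 Y76.72
G0 X122.22 Y24.88
M3 S368
G1 X82.83 Y28.11 F3218
G1 X47.70 Y28.82
G1 X122.22 Y24.88
G0 X27.51 Y101.30
M3 S368
G1 X102.50 Y106.66 F3218
G1 X60.41 Y66.89
G1 X91.01 Y83.36
G1 X64.55 Y14.32
G1 X27.51 Y101.30
G0 X85.39 Y72.19
M3 S368
G1 X97.05 Y58.35 F3218
G1 X93.49 Y40.61
G1 X77.41 Y32.33
G1 X60.90 Y39.74
G1 X56.41 Y57.27
G1 X67.31 Y71.71
G1 X85.39 Y72.19
M5
G0 X0.00 Y0.00

1 u = 1 mm; y_m = 118.44 − y.

[1] `<polygon>` rectangle, #008000→engrave S368 F3218: (32.36,76.72) → (65.95,76.72) → (65.95,66.39) → (32.36,66.39) → (32.36,76.72) (closed)

[2] `<polygon>` closed polygon, #008000→engrave S368 F3218: (122.22,24.88) → (82.83,28.11) → (47.70,28.82) → (122.22,24.88) (closed)

[3] `<polygon>` closed polygon, #008000→engrave S368 F3218: (27.51,101.30) → (102.50,106.66) → (60.41,66.89) → (91.01,83.36) → (64.55,14.32) → (27.51,101.30) (closed)

[4] `<polygon>` regular polygon, #008000→engrave S368 F3218: (85.39,72.19) → (97.05,58.35) → (93.49,40.61) → (77.41,32.33) → (60.90,39.74) → (56.41,57.27) → (67.31,71.71) → (85.39,72.19) (closed)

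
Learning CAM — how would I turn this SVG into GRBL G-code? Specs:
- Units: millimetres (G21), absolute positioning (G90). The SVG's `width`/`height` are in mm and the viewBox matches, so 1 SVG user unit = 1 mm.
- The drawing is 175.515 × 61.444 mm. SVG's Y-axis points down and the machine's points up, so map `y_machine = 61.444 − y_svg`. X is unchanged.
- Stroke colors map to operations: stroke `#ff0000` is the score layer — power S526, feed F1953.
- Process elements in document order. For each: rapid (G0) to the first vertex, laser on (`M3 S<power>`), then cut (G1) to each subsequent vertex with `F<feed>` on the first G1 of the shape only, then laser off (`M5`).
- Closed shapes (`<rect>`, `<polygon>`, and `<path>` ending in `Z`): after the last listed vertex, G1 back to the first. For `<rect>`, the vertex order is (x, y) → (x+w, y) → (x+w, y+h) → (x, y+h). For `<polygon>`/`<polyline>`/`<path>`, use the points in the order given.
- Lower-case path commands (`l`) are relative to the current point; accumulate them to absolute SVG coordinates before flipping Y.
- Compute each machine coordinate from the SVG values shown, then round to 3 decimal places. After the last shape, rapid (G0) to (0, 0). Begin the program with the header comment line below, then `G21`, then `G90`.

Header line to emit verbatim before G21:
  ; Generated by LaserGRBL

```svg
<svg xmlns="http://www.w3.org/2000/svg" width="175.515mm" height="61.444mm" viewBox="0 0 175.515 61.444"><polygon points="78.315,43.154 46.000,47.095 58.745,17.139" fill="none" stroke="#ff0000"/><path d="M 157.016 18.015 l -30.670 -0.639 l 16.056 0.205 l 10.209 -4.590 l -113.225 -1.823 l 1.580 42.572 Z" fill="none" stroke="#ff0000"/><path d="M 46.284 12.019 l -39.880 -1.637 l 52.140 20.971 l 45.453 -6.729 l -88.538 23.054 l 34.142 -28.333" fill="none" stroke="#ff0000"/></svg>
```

Since the viewBox matches the mm dimensions, user units are millimetres directly. The only transform is the Y-flip y_m = 61.444 − y_svg.

Shape 1 is a regular polygon drawn with `<polygon>`. Its stroke #ff0000 means score at S526, F1953. After flipping Y the toolpath is (78.315,18.290) → (46.000,14.349) → (58.745,44.305) → (78.315,18.290), returning to the start.

Shape 2 is a closed polygon drawn with `<path>`. Its stroke #ff0000 means score at S526, F1953. After flipping Y the toolpath is (157.016,43.429) → (126.346,44.068) → (142.402,43.863) → (152.611,48.453) → (39.386,50.276) → (40.966,7.704) → (157.016,43.429), returning to the start.

Shape 3 is a open polyline drawn with `<path>`. Its stroke #ff0000 means score at S526, F1953. After flipping Y the toolpath is (46.284,49.425) → (6.404,51.062) → (58.544,30.091) → (103.997,36.820) → (15.459,13.766) → (49.601,42.099).

; Generated by LaserGRBL
G21
G90
G0 X78.315 Y18.290
M3 S526
G1 X46.000 Y14.349 F1953
G1 X58.745 Y44.305
G1 X78.315 Y18.290
M5
G0 X157.016 Y43.429
M3 S526
G1 X126.346 Y44.068 F1953
G1 X142.402 Y43.863
G1 X152.611 Y48.453
G1 X39.386 Y50.276
G1 X40.966 Y7.704
G1 X157.016 Y43.429
M5
G0 X46.284 Y49.425
M3 S526
G1 X6.404 Y51.062 F1953
G1 X58.544 Y30.091
G1 X103.997 Y36.820
G1 X15.459 Y13.766
G1 X49.601 Y42.099
M5
G0 X0.000 Y0.000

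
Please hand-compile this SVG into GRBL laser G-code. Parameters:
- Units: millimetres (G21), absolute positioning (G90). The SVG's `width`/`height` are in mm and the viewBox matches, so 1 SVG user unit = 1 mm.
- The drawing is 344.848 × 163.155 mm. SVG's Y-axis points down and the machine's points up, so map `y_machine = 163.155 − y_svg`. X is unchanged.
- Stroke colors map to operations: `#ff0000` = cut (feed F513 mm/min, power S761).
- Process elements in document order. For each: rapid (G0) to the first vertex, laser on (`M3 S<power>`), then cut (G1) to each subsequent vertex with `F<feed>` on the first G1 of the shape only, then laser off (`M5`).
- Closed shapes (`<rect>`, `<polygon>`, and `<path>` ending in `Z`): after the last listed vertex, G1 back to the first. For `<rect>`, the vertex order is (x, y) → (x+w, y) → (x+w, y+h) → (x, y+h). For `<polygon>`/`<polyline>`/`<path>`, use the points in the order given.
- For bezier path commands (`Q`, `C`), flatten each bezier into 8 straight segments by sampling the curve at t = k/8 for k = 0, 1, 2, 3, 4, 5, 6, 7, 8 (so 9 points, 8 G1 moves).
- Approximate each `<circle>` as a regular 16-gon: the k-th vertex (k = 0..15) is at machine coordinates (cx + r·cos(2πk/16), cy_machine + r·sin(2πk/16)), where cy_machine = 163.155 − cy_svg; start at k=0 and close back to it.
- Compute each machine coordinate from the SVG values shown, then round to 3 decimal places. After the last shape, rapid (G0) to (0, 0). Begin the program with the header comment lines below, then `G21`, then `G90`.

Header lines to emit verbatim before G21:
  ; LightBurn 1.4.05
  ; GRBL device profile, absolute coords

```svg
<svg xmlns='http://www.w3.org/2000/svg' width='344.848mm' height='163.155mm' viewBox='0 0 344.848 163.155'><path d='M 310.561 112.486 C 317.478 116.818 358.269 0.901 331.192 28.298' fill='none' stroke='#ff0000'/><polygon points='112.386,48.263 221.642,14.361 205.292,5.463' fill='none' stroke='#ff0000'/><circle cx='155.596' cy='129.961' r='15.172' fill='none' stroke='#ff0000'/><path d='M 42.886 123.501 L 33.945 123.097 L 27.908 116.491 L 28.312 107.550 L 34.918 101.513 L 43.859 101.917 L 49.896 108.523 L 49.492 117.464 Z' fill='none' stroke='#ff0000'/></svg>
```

; LightBurn 1.4.05
; GRBL device profile, absolute coords
G21
G90
G0 X310.561 Y50.669
M3 S761
G1 X314.544 Y54.166 F513
G1 X320.510 Y65.849
G1 X327.268 Y82.627
G1 X333.624 Y101.412
G1 X338.387 Y119.117
G1 X340.364 Y132.652
G1 X338.363 Y138.928
G1 X331.192 Y134.857
M5
G0 X112.386 Y114.892
M3 S761
G1 X221.642 Y148.794 F513
G1 X205.292 Y157.692
G1 X112.386 Y114.892
M5
G0 X170.768 Y33.194
M3 S761
G1 X169.613 Y39.000 F513
G1 X166.324 Y43.922
G1 X161.402 Y47.211
G1 X155.596 Y48.366
G1 X149.790 Y47.211
G1 X144.868 Y43.922
G1 X141.579 Y39.000
G1 X140.424 Y33.194
G1 X141.579 Y27.388
G1 X144.868 Y22.466
G1 X149.790 Y19.177
G1 X155.596 Y18.022
G1 X161.402 Y19.177
G1 X166.324 Y22.466
G1 X169.613 Y27.388
G1 X170.768 Y33.194
M5
G0 X42.886 Y39.654
M3 S761
G1 X33.945 Y40.058 F513
G1 X27.908 Y46.664
G1 X28.312 Y55.605
G1 X34.918 Y61.642
G1 X43.859 Y61.238
G1 X49.896 Y54.632
G1 X49.492 Y45.691
G1 X42.886 Y39.654
M5
G0 X0.000 Y0.000

Since the viewBox matches the mm dimensions, user units are millimetres directly. The only transform is the Y-flip y_m = 163.155 − y_svg.

Shape 1 is a cubic bezier drawn with `<path>`. Its stroke #ff0000 means cut at S761, F513. After flipping Y the toolpath is (310.561,50.669) → (314.544,54.166) → (320.510,65.849) → (327.268,82.627) → (333.624,101.412) → (338.387,119.117) → (340.364,132.652) → (338.363,138.928) → (331.192,134.857).

Shape 2 is a closed polygon drawn with `<polygon>`. Its stroke #ff0000 means cut at S761, F513. After flipping Y the toolpath is (112.386,114.892) → (221.642,148.794) → (205.292,157.692) → (112.386,114.892), returning to the start.

Shape 3 is a circle drawn with `<circle>`. Its stroke #ff0000 means cut at S761, F513. After flipping Y the toolpath is (170.768,33.194) → (169.613,39.000) → (166.324,43.922) → (161.402,47.211) → (155.596,48.366) → (149.790,47.211) → (144.868,43.922) → (141.579,39.000) → (140.424,33.194) → (141.579,27.388) → (144.868,22.466) → (149.790,19.177) → (155.596,18.022) → (161.402,19.177) → (166.324,22.466) → (169.613,27.388) → (170.768,33.194), returning to the start.

Shape 4 is a regular polygon drawn with `<path>`. Its stroke #ff0000 means cut at S761, F513. After flipping Y the toolpath is (42.886,39.654) → (33.945,40.058) → (27.908,46.664) → (28.312,55.605) → (34.918,61.642) → (43.859,61.238) → (49.896,54.632) → (49.492,45.691) → (42.886,39.654), returning to the start.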